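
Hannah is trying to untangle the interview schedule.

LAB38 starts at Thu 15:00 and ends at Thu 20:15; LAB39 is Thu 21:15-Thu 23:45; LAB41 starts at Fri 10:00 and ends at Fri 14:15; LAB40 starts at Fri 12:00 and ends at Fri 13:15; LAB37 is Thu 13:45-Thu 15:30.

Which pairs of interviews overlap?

LAB37 & LAB38, LAB40 & LAB41

Sorted by start: LAB37, LAB38, LAB39, LAB41, LAB40.
LAB38 starts before LAB37 ends → LAB37 and LAB38 overlap.
LAB39 starts after LAB37 ends, so LAB37 has no further overlaps.
LAB39 starts after LAB38 ends, so LAB38 has no further overlaps.
LAB41 starts after LAB39 ends, so LAB39 has no further overlaps.
LAB40 starts before LAB41 ends → LAB41 and LAB40 overlap.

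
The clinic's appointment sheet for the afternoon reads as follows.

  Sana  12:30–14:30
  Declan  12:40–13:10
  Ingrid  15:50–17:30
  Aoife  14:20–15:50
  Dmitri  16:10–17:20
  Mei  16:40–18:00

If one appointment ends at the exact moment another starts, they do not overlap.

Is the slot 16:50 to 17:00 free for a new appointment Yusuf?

Sana: ends 14:30 at or before Yusuf starts 16:50 → clear.
Declan: ends 13:10 at or before Yusuf starts 16:50 → clear.
Aoife: ends 15:50 at or before Yusuf starts 16:50 → clear.
Ingrid: starts 15:50 before Yusuf ends 17:00, and ends 17:30 after Yusuf starts 16:50 → overlap.
Dmitri: starts 16:10 before Yusuf ends 17:00, and ends 17:20 after Yusuf starts 16:50 → overlap.
Mei: starts 16:40 before Yusuf ends 17:00, and ends 18:00 after Yusuf starts 16:50 → overlap.
Yusuf overlaps Ingrid, Dmitri, Mei.

No — it overlaps Dmitri, Ingrid, Mei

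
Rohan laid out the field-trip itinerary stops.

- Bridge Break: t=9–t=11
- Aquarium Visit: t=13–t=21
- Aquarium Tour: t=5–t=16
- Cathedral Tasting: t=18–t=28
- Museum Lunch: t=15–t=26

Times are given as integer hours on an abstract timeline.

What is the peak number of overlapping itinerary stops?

Sweep the timeline, counting +1 at each start and −1 at each end (ends before starts at a tie):
t=5 start Aquarium Tour → 1
t=9 start Bridge Break → 2
t=11 end Bridge Break → 1
t=13 start Aquarium Visit → 2
t=15 start Museum Lunch → 3
t=16 end Aquarium Tour → 2
t=18 start Cathedral Tasting → 3
t=21 end Aquarium Visit → 2
t=26 end Museum Lunch → 1
t=28 end Cathedral Tasting → 0
Peak is 3, at t=15 (Aquarium Tour, Aquarium Visit, Museum Lunch).

3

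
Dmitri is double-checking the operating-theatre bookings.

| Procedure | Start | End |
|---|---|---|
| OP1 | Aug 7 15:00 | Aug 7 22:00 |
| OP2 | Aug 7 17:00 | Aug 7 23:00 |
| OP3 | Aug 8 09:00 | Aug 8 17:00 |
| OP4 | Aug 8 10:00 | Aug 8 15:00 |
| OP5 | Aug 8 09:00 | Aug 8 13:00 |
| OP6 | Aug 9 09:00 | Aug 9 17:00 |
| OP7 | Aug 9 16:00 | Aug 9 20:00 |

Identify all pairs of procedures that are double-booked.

OP1 & OP2, OP3 & OP4, OP3 & OP5, OP4 & OP5, OP6 & OP7

Sorted by start: OP1, OP2, OP3, OP5, OP4, OP6, OP7.
OP2 starts before OP1 ends → OP1 and OP2 overlap.
OP3 starts after OP1 ends — done with OP1.
OP3 starts after OP2 ends — done with OP2.
OP5 starts before OP3 ends → OP3 and OP5 overlap.
OP4 starts before OP3 ends → OP3 and OP4 overlap.
OP6 starts after OP3 ends — done with OP3.
OP4 starts before OP5 ends → OP5 and OP4 overlap.
OP6 starts after OP5 ends — done with OP5.
OP6 starts after OP4 ends — done with OP4.
OP7 starts before OP6 ends → OP6 and OP7 overlap.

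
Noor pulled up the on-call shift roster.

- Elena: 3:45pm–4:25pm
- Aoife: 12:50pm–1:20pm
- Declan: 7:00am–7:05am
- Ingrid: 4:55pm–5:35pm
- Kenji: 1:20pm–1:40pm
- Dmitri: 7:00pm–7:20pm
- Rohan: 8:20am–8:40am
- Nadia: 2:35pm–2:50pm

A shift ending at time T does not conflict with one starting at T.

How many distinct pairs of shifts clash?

Sorted by start: Declan, Rohan, Aoife, Kenji, Nadia, Elena, Ingrid, Dmitri.
Rohan starts after Declan ends, so nothing later overlaps Declan either.
Aoife starts after Rohan ends, so nothing later overlaps Rohan either.
Kenji starts exactly when Aoife ends (back-to-back, no overlap), so nothing later overlaps Aoife either.
Nadia starts after Kenji ends, so nothing later overlaps Kenji either.
Elena starts after Nadia ends, so nothing later overlaps Nadia either.
Ingrid starts after Elena ends, so nothing later overlaps Elena either.
Dmitri starts after Ingrid ends.
No pair overlaps.

0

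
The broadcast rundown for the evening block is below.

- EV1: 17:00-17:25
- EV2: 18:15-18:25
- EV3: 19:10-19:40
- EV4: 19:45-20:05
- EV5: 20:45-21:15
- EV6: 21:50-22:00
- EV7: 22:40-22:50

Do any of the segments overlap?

Sorted by start: EV1, EV2, EV3, EV4, EV5, EV6, EV7.
EV2 starts after EV1 ends — done with EV1.
EV3 starts after EV2 ends — done with EV2.
EV4 starts after EV3 ends — done with EV3.
EV5 starts after EV4 ends — done with EV4.
EV6 starts after EV5 ends — done with EV5.
EV7 starts after EV6 ends.
Every pair is clear; the schedule has no overlaps.

No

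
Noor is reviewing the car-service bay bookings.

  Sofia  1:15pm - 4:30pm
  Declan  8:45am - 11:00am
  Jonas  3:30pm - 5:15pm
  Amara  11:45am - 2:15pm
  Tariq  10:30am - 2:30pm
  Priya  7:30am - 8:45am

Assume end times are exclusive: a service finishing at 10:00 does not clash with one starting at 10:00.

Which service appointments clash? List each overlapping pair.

Amara & Sofia, Amara & Tariq, Declan & Tariq, Jonas & Sofia, Sofia & Tariq

Check each pair: they overlap iff neither finishes before the other starts.
Sorted by start: Priya, Declan, Tariq, Amara, Sofia, Jonas.
Declan starts exactly when Priya ends (back-to-back, no overlap) — done with Priya.
Tariq starts before Declan ends → Declan and Tariq overlap.
Amara starts after Declan ends — done with Declan.
Amara starts before Tariq ends → Tariq and Amara overlap.
Sofia starts before Tariq ends → Tariq and Sofia overlap.
Jonas starts after Tariq ends.
Sofia starts before Amara ends → Amara and Sofia overlap.
Jonas starts after Amara ends.
Jonas starts before Sofia ends → Sofia and Jonas overlap.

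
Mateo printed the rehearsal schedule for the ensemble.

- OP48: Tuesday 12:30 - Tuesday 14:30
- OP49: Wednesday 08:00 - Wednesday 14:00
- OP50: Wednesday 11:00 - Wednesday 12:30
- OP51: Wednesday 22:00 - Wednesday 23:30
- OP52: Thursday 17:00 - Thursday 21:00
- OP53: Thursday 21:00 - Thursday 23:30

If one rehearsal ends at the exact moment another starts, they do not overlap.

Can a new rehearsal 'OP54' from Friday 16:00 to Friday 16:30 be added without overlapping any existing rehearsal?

OP48: ends Tuesday 14:30 at or before OP54 starts Friday 16:00 → clear.
OP49: ends Wednesday 14:00 at or before OP54 starts Friday 16:00 → clear.
OP50: ends Wednesday 12:30 at or before OP54 starts Friday 16:00 → clear.
OP51: ends Wednesday 23:30 at or before OP54 starts Friday 16:00 → clear.
OP52: ends Thursday 21:00 at or before OP54 starts Friday 16:00 → clear.
OP53: ends Thursday 23:30 at or before OP54 starts Friday 16:00 → clear.

Yes — the slot is free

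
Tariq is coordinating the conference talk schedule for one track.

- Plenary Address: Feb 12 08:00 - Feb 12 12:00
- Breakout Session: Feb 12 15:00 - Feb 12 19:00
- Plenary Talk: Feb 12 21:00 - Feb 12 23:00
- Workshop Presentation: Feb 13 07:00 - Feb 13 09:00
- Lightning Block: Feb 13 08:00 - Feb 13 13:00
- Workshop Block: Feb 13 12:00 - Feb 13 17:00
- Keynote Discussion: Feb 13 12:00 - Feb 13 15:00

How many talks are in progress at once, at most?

3

Walk through starts and ends in time order (an end at T is processed before a start at T):
Feb 12 08:00 start Plenary Address → 1
Feb 12 12:00 end Plenary Address → 0
Feb 12 15:00 start Breakout Session → 1
Feb 12 19:00 end Breakout Session → 0
Feb 12 21:00 start Plenary Talk → 1
Feb 12 23:00 end Plenary Talk → 0
Feb 13 07:00 start Workshop Presentation → 1
Feb 13 08:00 start Lightning Block → 2
Feb 13 09:00 end Workshop Presentation → 1
Feb 13 12:00 start Keynote Discussion → 2
Feb 13 12:00 start Workshop Block → 3
Feb 13 13:00 end Lightning Block → 2
Feb 13 15:00 end Keynote Discussion → 1
Feb 13 17:00 end Workshop Block → 0
Peak is 3, at Feb 13 12:00 (Keynote Discussion, Lightning Block, Workshop Block).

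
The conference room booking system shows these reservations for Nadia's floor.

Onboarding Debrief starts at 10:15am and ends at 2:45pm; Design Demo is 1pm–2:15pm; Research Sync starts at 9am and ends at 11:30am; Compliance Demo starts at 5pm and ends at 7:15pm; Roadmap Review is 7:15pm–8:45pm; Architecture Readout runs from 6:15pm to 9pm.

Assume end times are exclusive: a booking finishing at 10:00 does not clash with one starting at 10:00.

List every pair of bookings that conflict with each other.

Sorted by start: Research Sync, Onboarding Debrief, Design Demo, Compliance Demo, Architecture Readout, Roadmap Review.
Onboarding Debrief starts before Research Sync ends → Research Sync and Onboarding Debrief overlap.
Design Demo starts after Research Sync ends — done with Research Sync.
Design Demo starts before Onboarding Debrief ends → Onboarding Debrief and Design Demo overlap.
Compliance Demo starts after Onboarding Debrief ends — done with Onboarding Debrief.
Compliance Demo starts after Design Demo ends — done with Design Demo.
Architecture Readout starts before Compliance Demo ends → Compliance Demo and Architecture Readout overlap.
Roadmap Review starts exactly when Compliance Demo ends (back-to-back, no overlap).
Roadmap Review starts before Architecture Readout ends → Architecture Readout and Roadmap Review overlap.

Architecture Readout & Compliance Demo, Architecture Readout & Roadmap Review, Design Demo & Onboarding Debrief, Onboarding Debrief & Research Sync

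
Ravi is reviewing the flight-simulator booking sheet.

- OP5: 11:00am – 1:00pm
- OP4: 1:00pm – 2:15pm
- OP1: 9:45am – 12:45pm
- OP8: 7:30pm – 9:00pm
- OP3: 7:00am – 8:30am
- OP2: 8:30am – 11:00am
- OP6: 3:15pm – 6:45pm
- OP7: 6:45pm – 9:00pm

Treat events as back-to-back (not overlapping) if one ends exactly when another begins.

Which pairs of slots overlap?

OP1 & OP2, OP1 & OP5, OP7 & OP8

Sorted by start: OP3, OP2, OP1, OP5, OP4, OP6, OP7, OP8.
OP2 starts exactly when OP3 ends (back-to-back, no overlap), so OP3 has no further overlaps.
OP1 starts before OP2 ends → OP2 and OP1 overlap.
OP5 starts exactly when OP2 ends (back-to-back, no overlap), so OP2 has no further overlaps.
OP5 starts before OP1 ends → OP1 and OP5 overlap.
OP4 starts after OP1 ends, so OP1 has no further overlaps.
OP4 starts exactly when OP5 ends (back-to-back, no overlap), so OP5 has no further overlaps.
OP6 starts after OP4 ends, so OP4 has no further overlaps.
OP7 starts exactly when OP6 ends (back-to-back, no overlap), so OP6 has no further overlaps.
OP8 starts before OP7 ends → OP7 and OP8 overlap.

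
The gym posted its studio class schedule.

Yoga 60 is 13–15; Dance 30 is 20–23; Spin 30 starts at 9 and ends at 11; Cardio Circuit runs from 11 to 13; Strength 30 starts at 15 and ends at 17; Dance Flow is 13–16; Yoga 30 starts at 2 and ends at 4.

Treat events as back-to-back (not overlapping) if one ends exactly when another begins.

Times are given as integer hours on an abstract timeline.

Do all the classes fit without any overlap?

No

Check each pair: they overlap iff neither finishes before the other starts.
Sorted by start: Yoga 30, Spin 30, Cardio Circuit, Dance Flow, Yoga 60, Strength 30, Dance 30.
Spin 30 starts after Yoga 30 ends; Yoga 30 is clear from here.
Cardio Circuit starts exactly when Spin 30 ends (back-to-back, no overlap); Spin 30 is clear from here.
Dance Flow starts exactly when Cardio Circuit ends (back-to-back, no overlap); Cardio Circuit is clear from here.
Yoga 60 starts before Dance Flow ends → Dance Flow and Yoga 60 overlap.
That's a conflict, so the schedule is not conflict-free.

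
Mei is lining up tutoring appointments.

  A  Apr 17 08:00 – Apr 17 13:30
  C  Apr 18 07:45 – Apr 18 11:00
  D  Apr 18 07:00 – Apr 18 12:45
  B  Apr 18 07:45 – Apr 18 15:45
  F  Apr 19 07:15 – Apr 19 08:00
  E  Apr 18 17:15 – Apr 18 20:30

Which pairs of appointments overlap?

B & C, B & D, C & D

Two intervals overlap when each starts before the other ends.
Sorted by start: A, D, B, C, E, F.
D starts after A ends, so A has no further overlaps.
B starts before D ends → D and B overlap.
C starts before D ends → D and C overlap.
E starts after D ends, so D has no further overlaps.
C starts before B ends → B and C overlap.
E starts after B ends, so B has no further overlaps.
E starts after C ends, so C has no further overlaps.
F starts after E ends.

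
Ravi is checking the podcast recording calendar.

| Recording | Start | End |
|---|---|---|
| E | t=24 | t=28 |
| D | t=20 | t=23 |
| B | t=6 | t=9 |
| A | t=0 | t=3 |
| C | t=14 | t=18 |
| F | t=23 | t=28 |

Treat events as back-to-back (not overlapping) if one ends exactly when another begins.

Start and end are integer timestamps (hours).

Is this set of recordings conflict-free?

No

Sorted by start: A, B, C, D, F, E.
B starts after A ends — done with A.
C starts after B ends — done with B.
D starts after C ends — done with C.
F starts exactly when D ends (back-to-back, no overlap) — done with D.
E starts before F ends → F and E overlap.
That's a conflict, so the schedule is not conflict-free.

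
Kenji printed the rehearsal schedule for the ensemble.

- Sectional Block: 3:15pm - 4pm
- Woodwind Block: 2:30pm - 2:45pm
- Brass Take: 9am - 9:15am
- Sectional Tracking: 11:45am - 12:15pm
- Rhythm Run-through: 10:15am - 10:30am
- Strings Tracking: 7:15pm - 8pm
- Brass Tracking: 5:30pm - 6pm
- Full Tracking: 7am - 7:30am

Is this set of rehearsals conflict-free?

Yes

Two intervals overlap when each starts before the other ends.
Sorted by start: Full Tracking, Brass Take, Rhythm Run-through, Sectional Tracking, Woodwind Block, Sectional Block, Brass Tracking, Strings Tracking.
Brass Take starts after Full Tracking ends, so Full Tracking has no further overlaps.
Rhythm Run-through starts after Brass Take ends, so Brass Take has no further overlaps.
Sectional Tracking starts after Rhythm Run-through ends, so Rhythm Run-through has no further overlaps.
Woodwind Block starts after Sectional Tracking ends, so Sectional Tracking has no further overlaps.
Sectional Block starts after Woodwind Block ends, so Woodwind Block has no further overlaps.
Brass Tracking starts after Sectional Block ends, so Sectional Block has no further overlaps.
Strings Tracking starts after Brass Tracking ends.
Every pair is clear; the schedule has no overlaps.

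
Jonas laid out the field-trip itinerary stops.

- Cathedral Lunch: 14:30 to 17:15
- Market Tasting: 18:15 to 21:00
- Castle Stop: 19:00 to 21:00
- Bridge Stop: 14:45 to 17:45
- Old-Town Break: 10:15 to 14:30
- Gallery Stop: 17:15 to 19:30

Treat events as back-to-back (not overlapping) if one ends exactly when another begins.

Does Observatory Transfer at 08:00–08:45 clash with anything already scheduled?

Old-Town Break: starts 10:15 at or after Observatory Transfer ends 08:45 → clear.
Cathedral Lunch: starts 14:30 at or after Observatory Transfer ends 08:45 → clear.
Bridge Stop: starts 14:45 at or after Observatory Transfer ends 08:45 → clear.
Gallery Stop: starts 17:15 at or after Observatory Transfer ends 08:45 → clear.
Market Tasting: starts 18:15 at or after Observatory Transfer ends 08:45 → clear.
Castle Stop: starts 19:00 at or after Observatory Transfer ends 08:45 → clear.

No — it doesn't clash with anything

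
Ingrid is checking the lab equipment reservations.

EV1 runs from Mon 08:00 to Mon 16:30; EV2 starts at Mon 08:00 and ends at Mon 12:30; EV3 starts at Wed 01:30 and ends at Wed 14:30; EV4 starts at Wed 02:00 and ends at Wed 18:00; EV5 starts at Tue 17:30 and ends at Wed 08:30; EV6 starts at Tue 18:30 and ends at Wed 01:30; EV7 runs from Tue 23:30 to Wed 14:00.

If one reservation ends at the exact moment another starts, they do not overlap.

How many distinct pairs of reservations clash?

Two intervals overlap when each starts before the other ends.
Sorted by start: EV1, EV2, EV5, EV6, EV7, EV3, EV4.
EV2 starts before EV1 ends → EV1 and EV2 overlap.
EV5 starts after EV1 ends — done with EV1.
EV5 starts after EV2 ends — done with EV2.
EV6 starts before EV5 ends → EV5 and EV6 overlap.
EV7 starts before EV5 ends → EV5 and EV7 overlap.
EV3 starts before EV5 ends → EV5 and EV3 overlap.
EV4 starts before EV5 ends → EV5 and EV4 overlap.
EV7 starts before EV6 ends → EV6 and EV7 overlap.
EV3 starts exactly when EV6 ends (back-to-back, no overlap) — done with EV6.
EV3 starts before EV7 ends → EV7 and EV3 overlap.
EV4 starts before EV7 ends → EV7 and EV4 overlap.
EV4 starts before EV3 ends → EV3 and EV4 overlap.
Overlapping pairs: EV1 & EV2, EV3 & EV4, EV3 & EV5, EV3 & EV7, EV4 & EV5, EV4 & EV7, EV5 & EV6, EV5 & EV7, EV6 & EV7 — 9 in total.

9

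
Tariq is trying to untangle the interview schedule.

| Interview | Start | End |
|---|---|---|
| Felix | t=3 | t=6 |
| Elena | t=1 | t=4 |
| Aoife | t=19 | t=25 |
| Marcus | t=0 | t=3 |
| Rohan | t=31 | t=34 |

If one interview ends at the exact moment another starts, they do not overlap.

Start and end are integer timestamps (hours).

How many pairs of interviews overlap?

2

Two intervals overlap when each starts before the other ends.
Sorted by start: Marcus, Elena, Felix, Aoife, Rohan.
Elena starts before Marcus ends → Marcus and Elena overlap.
Felix starts exactly when Marcus ends (back-to-back, no overlap), so Marcus has no further overlaps.
Felix starts before Elena ends → Elena and Felix overlap.
Aoife starts after Elena ends, so Elena has no further overlaps.
Aoife starts after Felix ends, so Felix has no further overlaps.
Rohan starts after Aoife ends.
Overlapping pairs: Elena & Felix, Elena & Marcus — 2 in total.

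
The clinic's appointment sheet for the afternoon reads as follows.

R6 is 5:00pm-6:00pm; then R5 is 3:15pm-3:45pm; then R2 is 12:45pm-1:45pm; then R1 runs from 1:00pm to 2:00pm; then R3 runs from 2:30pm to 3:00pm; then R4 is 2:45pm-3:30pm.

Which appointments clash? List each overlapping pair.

Sorted by start: R2, R1, R3, R4, R5, R6.
R1 starts before R2 ends → R2 and R1 overlap.
R3 starts after R2 ends — done with R2.
R3 starts after R1 ends — done with R1.
R4 starts before R3 ends → R3 and R4 overlap.
R5 starts after R3 ends — done with R3.
R5 starts before R4 ends → R4 and R5 overlap.
R6 starts after R4 ends.
R6 starts after R5 ends.

R1 & R2, R3 & R4, R4 & R5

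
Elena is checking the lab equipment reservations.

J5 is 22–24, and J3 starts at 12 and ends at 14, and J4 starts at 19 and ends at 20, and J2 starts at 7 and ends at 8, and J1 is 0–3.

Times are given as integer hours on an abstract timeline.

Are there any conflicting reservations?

Check each pair: they overlap iff neither finishes before the other starts.
Sorted by start: J1, J2, J3, J4, J5.
J2 starts after J1 ends, so nothing later overlaps J1 either.
J3 starts after J2 ends, so nothing later overlaps J2 either.
J4 starts after J3 ends, so nothing later overlaps J3 either.
J5 starts after J4 ends.
Every pair is clear; the schedule has no overlaps.

No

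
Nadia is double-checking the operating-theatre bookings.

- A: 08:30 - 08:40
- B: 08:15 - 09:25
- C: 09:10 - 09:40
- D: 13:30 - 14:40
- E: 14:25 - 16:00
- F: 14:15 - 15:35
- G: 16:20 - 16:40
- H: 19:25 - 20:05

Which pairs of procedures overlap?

A & B, B & C, D & E, D & F, E & F

Sorted by start: B, A, C, D, F, E, G, H.
A starts before B ends → B and A overlap.
C starts before B ends → B and C overlap.
D starts after B ends, so nothing later overlaps B either.
C starts after A ends, so nothing later overlaps A either.
D starts after C ends, so nothing later overlaps C either.
F starts before D ends → D and F overlap.
E starts before D ends → D and E overlap.
G starts after D ends, so nothing later overlaps D either.
E starts before F ends → F and E overlap.
G starts after F ends, so nothing later overlaps F either.
G starts after E ends, so nothing later overlaps E either.
H starts after G ends.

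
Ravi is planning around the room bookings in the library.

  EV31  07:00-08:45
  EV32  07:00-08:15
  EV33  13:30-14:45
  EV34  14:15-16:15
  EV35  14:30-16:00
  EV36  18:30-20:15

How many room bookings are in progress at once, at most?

Sweep the timeline, counting +1 at each start and −1 at each end (ends before starts at a tie):
07:00 start EV31 → 1
07:00 start EV32 → 2
08:15 end EV32 → 1
08:45 end EV31 → 0
13:30 start EV33 → 1
14:15 start EV34 → 2
14:30 start EV35 → 3
14:45 end EV33 → 2
16:00 end EV35 → 1
16:15 end EV34 → 0
18:30 start EV36 → 1
20:15 end EV36 → 0
Peak is 3, at 14:30 (EV33, EV34, EV35).

3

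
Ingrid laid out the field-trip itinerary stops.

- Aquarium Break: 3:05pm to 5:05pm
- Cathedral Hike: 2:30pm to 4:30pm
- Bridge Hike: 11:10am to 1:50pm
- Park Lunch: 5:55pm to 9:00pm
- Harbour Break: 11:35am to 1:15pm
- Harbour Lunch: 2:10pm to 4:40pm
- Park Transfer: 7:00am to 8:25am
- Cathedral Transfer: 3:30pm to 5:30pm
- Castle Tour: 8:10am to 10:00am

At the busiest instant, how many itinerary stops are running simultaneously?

4

Walk through starts and ends in time order (an end at T is processed before a start at T):
7:00am start Park Transfer → 1
8:10am start Castle Tour → 2
8:25am end Park Transfer → 1
10:00am end Castle Tour → 0
11:10am start Bridge Hike → 1
11:35am start Harbour Break → 2
1:15pm end Harbour Break → 1
1:50pm end Bridge Hike → 0
2:10pm start Harbour Lunch → 1
2:30pm start Cathedral Hike → 2
3:05pm start Aquarium Break → 3
3:30pm start Cathedral Transfer → 4
4:30pm end Cathedral Hike → 3
4:40pm end Harbour Lunch → 2
5:05pm end Aquarium Break → 1
5:30pm end Cathedral Transfer → 0
5:55pm start Park Lunch → 1
9:00pm end Park Lunch → 0
Peak is 4, at 3:30pm (Aquarium Break, Cathedral Hike, Cathedral Transfer, Harbour Lunch).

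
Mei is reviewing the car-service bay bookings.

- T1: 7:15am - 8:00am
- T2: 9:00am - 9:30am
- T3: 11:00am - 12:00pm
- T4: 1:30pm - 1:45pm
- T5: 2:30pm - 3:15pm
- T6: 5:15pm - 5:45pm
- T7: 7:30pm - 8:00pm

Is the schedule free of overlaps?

Yes

Sorted by start: T1, T2, T3, T4, T5, T6, T7.
T2 starts after T1 ends, so T1 has no further overlaps.
T3 starts after T2 ends, so T2 has no further overlaps.
T4 starts after T3 ends, so T3 has no further overlaps.
T5 starts after T4 ends, so T4 has no further overlaps.
T6 starts after T5 ends, so T5 has no further overlaps.
T7 starts after T6 ends.
Every pair is clear; the schedule has no overlaps.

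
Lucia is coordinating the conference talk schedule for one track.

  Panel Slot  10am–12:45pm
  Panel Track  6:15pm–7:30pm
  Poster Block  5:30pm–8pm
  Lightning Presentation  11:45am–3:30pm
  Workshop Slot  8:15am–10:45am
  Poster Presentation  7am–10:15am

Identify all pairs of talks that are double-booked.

Lightning Presentation & Panel Slot, Panel Slot & Poster Presentation, Panel Slot & Workshop Slot, Panel Track & Poster Block, Poster Presentation & Workshop Slot

Sorted by start: Poster Presentation, Workshop Slot, Panel Slot, Lightning Presentation, Poster Block, Panel Track.
Workshop Slot starts before Poster Presentation ends → Poster Presentation and Workshop Slot overlap.
Panel Slot starts before Poster Presentation ends → Poster Presentation and Panel Slot overlap.
Lightning Presentation starts after Poster Presentation ends, so nothing later overlaps Poster Presentation either.
Panel Slot starts before Workshop Slot ends → Workshop Slot and Panel Slot overlap.
Lightning Presentation starts after Workshop Slot ends, so nothing later overlaps Workshop Slot either.
Lightning Presentation starts before Panel Slot ends → Panel Slot and Lightning Presentation overlap.
Poster Block starts after Panel Slot ends, so nothing later overlaps Panel Slot either.
Poster Block starts after Lightning Presentation ends, so nothing later overlaps Lightning Presentation either.
Panel Track starts before Poster Block ends → Poster Block and Panel Track overlap.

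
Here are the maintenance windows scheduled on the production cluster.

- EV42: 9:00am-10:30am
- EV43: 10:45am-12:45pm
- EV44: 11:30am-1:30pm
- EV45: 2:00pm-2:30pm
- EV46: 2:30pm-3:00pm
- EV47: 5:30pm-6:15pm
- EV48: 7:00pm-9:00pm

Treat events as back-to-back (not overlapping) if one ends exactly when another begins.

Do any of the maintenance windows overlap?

Yes

Sorted by start: EV42, EV43, EV44, EV45, EV46, EV47, EV48.
EV43 starts after EV42 ends, so nothing later overlaps EV42 either.
EV44 starts before EV43 ends → EV43 and EV44 overlap.
That's a conflict, so the schedule is not conflict-free.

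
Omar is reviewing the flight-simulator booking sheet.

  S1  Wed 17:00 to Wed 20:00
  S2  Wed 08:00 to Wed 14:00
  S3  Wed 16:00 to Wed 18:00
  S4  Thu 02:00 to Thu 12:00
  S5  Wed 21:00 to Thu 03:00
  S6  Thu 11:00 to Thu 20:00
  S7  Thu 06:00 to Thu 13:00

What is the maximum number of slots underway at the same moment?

3

Sweep the timeline, counting +1 at each start and −1 at each end (ends before starts at a tie):
Wed 08:00 start S2 → 1
Wed 14:00 end S2 → 0
Wed 16:00 start S3 → 1
Wed 17:00 start S1 → 2
Wed 18:00 end S3 → 1
Wed 20:00 end S1 → 0
Wed 21:00 start S5 → 1
Thu 02:00 start S4 → 2
Thu 03:00 end S5 → 1
Thu 06:00 start S7 → 2
Thu 11:00 start S6 → 3
Thu 12:00 end S4 → 2
Thu 13:00 end S7 → 1
Thu 20:00 end S6 → 0
Peak is 3, at Thu 11:00 (S4, S6, S7).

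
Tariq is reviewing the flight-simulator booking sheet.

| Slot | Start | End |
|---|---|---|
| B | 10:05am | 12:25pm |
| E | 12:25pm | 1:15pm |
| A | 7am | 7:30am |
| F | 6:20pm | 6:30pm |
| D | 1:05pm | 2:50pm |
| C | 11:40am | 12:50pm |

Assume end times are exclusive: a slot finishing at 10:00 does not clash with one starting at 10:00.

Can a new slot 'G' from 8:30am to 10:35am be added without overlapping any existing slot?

No — it overlaps B

A: ends 7:30am at or before G starts 8:30am → clear.
B: starts 10:05am before G ends 10:35am, and ends 12:25pm after G starts 8:30am → overlap.
C: starts 11:40am at or after G ends 10:35am → clear.
E: starts 12:25pm at or after G ends 10:35am → clear.
D: starts 1:05pm at or after G ends 10:35am → clear.
F: starts 6:20pm at or after G ends 10:35am → clear.
G overlaps B.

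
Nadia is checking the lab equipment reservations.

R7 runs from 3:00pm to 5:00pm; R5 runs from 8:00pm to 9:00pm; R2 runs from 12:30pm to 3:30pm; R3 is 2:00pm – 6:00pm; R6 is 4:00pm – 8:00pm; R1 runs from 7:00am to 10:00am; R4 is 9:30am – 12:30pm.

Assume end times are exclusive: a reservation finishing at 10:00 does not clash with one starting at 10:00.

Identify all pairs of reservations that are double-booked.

Sorted by start: R1, R4, R2, R3, R7, R6, R5.
R4 starts before R1 ends → R1 and R4 overlap.
R2 starts after R1 ends, so R1 has no further overlaps.
R2 starts exactly when R4 ends (back-to-back, no overlap), so R4 has no further overlaps.
R3 starts before R2 ends → R2 and R3 overlap.
R7 starts before R2 ends → R2 and R7 overlap.
R6 starts after R2 ends, so R2 has no further overlaps.
R7 starts before R3 ends → R3 and R7 overlap.
R6 starts before R3 ends → R3 and R6 overlap.
R5 starts after R3 ends.
R6 starts before R7 ends → R7 and R6 overlap.
R5 starts after R7 ends.
R5 starts exactly when R6 ends (back-to-back, no overlap).

R1 & R4, R2 & R3, R2 & R7, R3 & R6, R3 & R7, R6 & R7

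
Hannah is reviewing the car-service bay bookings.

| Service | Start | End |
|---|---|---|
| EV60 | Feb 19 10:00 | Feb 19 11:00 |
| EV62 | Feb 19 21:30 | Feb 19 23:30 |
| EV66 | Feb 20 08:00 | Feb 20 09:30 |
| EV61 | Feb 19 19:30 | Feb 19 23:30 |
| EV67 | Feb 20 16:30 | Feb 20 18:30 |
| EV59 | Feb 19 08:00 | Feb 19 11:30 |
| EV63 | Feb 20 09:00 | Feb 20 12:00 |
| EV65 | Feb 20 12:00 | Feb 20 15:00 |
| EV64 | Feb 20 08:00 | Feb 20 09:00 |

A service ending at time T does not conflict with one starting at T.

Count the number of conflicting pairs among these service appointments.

Check each pair: they overlap iff neither finishes before the other starts.
Sorted by start: EV59, EV60, EV61, EV62, EV64, EV66, EV63, EV65, EV67.
EV60 starts before EV59 ends → EV59 and EV60 overlap.
EV61 starts after EV59 ends, so nothing later overlaps EV59 either.
EV61 starts after EV60 ends, so nothing later overlaps EV60 either.
EV62 starts before EV61 ends → EV61 and EV62 overlap.
EV64 starts after EV61 ends, so nothing later overlaps EV61 either.
EV64 starts after EV62 ends, so nothing later overlaps EV62 either.
EV66 starts before EV64 ends → EV64 and EV66 overlap.
EV63 starts exactly when EV64 ends (back-to-back, no overlap), so nothing later overlaps EV64 either.
EV63 starts before EV66 ends → EV66 and EV63 overlap.
EV65 starts after EV66 ends, so nothing later overlaps EV66 either.
EV65 starts exactly when EV63 ends (back-to-back, no overlap), so nothing later overlaps EV63 either.
EV67 starts after EV65 ends.
Overlapping pairs: EV59 & EV60, EV61 & EV62, EV63 & EV66, EV64 & EV66 — 4 in total.

4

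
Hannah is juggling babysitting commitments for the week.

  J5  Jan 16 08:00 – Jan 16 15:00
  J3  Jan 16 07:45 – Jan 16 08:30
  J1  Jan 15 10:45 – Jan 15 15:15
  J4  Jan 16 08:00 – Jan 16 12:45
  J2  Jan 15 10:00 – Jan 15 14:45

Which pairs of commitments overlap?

Sorted by start: J2, J1, J3, J4, J5.
J1 starts before J2 ends → J2 and J1 overlap.
J3 starts after J2 ends, so J2 has no further overlaps.
J3 starts after J1 ends, so J1 has no further overlaps.
J4 starts before J3 ends → J3 and J4 overlap.
J5 starts before J3 ends → J3 and J5 overlap.
J5 starts before J4 ends → J4 and J5 overlap.

J1 & J2, J3 & J4, J3 & J5, J4 & J5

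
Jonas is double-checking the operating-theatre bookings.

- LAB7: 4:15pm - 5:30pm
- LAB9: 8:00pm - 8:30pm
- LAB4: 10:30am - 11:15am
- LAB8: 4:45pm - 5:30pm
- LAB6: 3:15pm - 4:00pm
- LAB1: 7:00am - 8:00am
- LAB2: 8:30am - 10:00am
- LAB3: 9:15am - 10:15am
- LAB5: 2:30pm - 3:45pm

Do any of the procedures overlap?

Yes

Sorted by start: LAB1, LAB2, LAB3, LAB4, LAB5, LAB6, LAB7, LAB8, LAB9.
LAB2 starts after LAB1 ends, so LAB1 has no further overlaps.
LAB3 starts before LAB2 ends → LAB2 and LAB3 overlap.
That's a conflict, so the schedule is not conflict-free.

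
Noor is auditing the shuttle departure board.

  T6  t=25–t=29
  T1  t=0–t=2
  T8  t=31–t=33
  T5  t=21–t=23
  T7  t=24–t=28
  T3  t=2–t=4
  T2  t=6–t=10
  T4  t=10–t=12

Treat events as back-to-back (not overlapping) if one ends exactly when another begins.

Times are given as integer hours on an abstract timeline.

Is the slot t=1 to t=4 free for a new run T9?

T1: starts t=0 before T9 ends t=4, and ends t=2 after T9 starts t=1 → overlap.
T3: starts t=2 before T9 ends t=4, and ends t=4 after T9 starts t=1 → overlap.
T2: starts t=6 at or after T9 ends t=4 → clear.
T4: starts t=10 at or after T9 ends t=4 → clear.
T5: starts t=21 at or after T9 ends t=4 → clear.
T7: starts t=24 at or after T9 ends t=4 → clear.
T6: starts t=25 at or after T9 ends t=4 → clear.
T8: starts t=31 at or after T9 ends t=4 → clear.
T9 overlaps T1, T3.

No — it overlaps T1, T3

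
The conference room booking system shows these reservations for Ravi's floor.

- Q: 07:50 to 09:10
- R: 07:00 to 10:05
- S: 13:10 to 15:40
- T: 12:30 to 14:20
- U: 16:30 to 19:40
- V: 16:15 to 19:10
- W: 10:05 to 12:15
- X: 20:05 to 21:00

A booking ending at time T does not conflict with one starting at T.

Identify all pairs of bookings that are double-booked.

Two intervals overlap when each starts before the other ends.
Sorted by start: R, Q, W, T, S, V, U, X.
Q starts before R ends → R and Q overlap.
W starts exactly when R ends (back-to-back, no overlap), so R has no further overlaps.
W starts after Q ends, so Q has no further overlaps.
T starts after W ends, so W has no further overlaps.
S starts before T ends → T and S overlap.
V starts after T ends, so T has no further overlaps.
V starts after S ends, so S has no further overlaps.
U starts before V ends → V and U overlap.
X starts after V ends.
X starts after U ends.

Q & R, S & T, U & V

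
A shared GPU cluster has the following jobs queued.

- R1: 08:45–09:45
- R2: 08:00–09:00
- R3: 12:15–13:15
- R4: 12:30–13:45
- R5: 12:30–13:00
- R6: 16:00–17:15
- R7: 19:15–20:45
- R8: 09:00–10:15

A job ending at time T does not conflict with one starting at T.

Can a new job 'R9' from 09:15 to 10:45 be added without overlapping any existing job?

R2: ends 09:00 at or before R9 starts 09:15 → clear.
R1: starts 08:45 before R9 ends 10:45, and ends 09:45 after R9 starts 09:15 → overlap.
R8: starts 09:00 before R9 ends 10:45, and ends 10:15 after R9 starts 09:15 → overlap.
R3: starts 12:15 at or after R9 ends 10:45 → clear.
R4: starts 12:30 at or after R9 ends 10:45 → clear.
R5: starts 12:30 at or after R9 ends 10:45 → clear.
R6: starts 16:00 at or after R9 ends 10:45 → clear.
R7: starts 19:15 at or after R9 ends 10:45 → clear.
R9 overlaps R1, R8.

No — it overlaps R1, R8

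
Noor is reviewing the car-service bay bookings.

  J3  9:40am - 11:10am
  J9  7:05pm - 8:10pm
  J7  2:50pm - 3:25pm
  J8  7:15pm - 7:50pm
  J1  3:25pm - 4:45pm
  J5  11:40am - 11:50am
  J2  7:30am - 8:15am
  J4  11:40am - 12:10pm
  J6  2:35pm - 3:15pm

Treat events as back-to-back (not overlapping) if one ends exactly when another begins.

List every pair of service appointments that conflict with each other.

Sorted by start: J2, J3, J4, J5, J6, J7, J1, J9, J8.
J3 starts after J2 ends — done with J2.
J4 starts after J3 ends — done with J3.
J5 starts before J4 ends → J4 and J5 overlap.
J6 starts after J4 ends — done with J4.
J6 starts after J5 ends — done with J5.
J7 starts before J6 ends → J6 and J7 overlap.
J1 starts after J6 ends — done with J6.
J1 starts exactly when J7 ends (back-to-back, no overlap) — done with J7.
J9 starts after J1 ends — done with J1.
J8 starts before J9 ends → J9 and J8 overlap.

J4 & J5, J6 & J7, J8 & J9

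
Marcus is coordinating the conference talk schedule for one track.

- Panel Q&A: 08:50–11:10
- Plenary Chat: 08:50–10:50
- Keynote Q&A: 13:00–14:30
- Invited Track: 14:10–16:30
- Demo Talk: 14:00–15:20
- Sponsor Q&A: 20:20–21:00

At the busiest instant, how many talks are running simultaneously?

Sort all start/end points and keep a running count:
08:50 start Panel Q&A → 1
08:50 start Plenary Chat → 2
10:50 end Plenary Chat → 1
11:10 end Panel Q&A → 0
13:00 start Keynote Q&A → 1
14:00 start Demo Talk → 2
14:10 start Invited Track → 3
14:30 end Keynote Q&A → 2
15:20 end Demo Talk → 1
16:30 end Invited Track → 0
20:20 start Sponsor Q&A → 1
21:00 end Sponsor Q&A → 0
Peak is 3, at 14:10 (Demo Talk, Invited Track, Keynote Q&A).

3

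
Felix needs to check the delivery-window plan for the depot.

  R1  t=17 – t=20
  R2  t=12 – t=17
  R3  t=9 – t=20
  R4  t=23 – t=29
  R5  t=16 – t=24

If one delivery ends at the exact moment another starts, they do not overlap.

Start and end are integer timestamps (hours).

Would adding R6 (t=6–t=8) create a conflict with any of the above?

R3: starts t=9 at or after R6 ends t=8 → clear.
R2: starts t=12 at or after R6 ends t=8 → clear.
R5: starts t=16 at or after R6 ends t=8 → clear.
R1: starts t=17 at or after R6 ends t=8 → clear.
R4: starts t=23 at or after R6 ends t=8 → clear.

No — it doesn't clash with anything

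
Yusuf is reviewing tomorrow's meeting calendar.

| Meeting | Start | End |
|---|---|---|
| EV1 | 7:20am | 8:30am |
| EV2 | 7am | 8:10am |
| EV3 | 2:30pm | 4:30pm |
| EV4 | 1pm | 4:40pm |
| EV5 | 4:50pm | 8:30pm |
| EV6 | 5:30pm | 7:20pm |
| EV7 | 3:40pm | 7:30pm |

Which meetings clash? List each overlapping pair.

EV1 & EV2, EV3 & EV4, EV3 & EV7, EV4 & EV7, EV5 & EV6, EV5 & EV7, EV6 & EV7

Sorted by start: EV2, EV1, EV4, EV3, EV7, EV5, EV6.
EV1 starts before EV2 ends → EV2 and EV1 overlap.
EV4 starts after EV2 ends; EV2 is clear from here.
EV4 starts after EV1 ends; EV1 is clear from here.
EV3 starts before EV4 ends → EV4 and EV3 overlap.
EV7 starts before EV4 ends → EV4 and EV7 overlap.
EV5 starts after EV4 ends; EV4 is clear from here.
EV7 starts before EV3 ends → EV3 and EV7 overlap.
EV5 starts after EV3 ends; EV3 is clear from here.
EV5 starts before EV7 ends → EV7 and EV5 overlap.
EV6 starts before EV7 ends → EV7 and EV6 overlap.
EV6 starts before EV5 ends → EV5 and EV6 overlap.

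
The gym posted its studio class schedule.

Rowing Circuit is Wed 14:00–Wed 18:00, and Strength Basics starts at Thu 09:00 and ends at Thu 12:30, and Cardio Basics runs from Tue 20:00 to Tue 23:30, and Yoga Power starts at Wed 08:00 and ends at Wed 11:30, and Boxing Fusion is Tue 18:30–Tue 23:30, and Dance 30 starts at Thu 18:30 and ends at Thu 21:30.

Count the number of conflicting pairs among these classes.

1

Sorted by start: Boxing Fusion, Cardio Basics, Yoga Power, Rowing Circuit, Strength Basics, Dance 30.
Cardio Basics starts before Boxing Fusion ends → Boxing Fusion and Cardio Basics overlap.
Yoga Power starts after Boxing Fusion ends, so Boxing Fusion has no further overlaps.
Yoga Power starts after Cardio Basics ends, so Cardio Basics has no further overlaps.
Rowing Circuit starts after Yoga Power ends, so Yoga Power has no further overlaps.
Strength Basics starts after Rowing Circuit ends, so Rowing Circuit has no further overlaps.
Dance 30 starts after Strength Basics ends.
Overlapping pairs: Boxing Fusion & Cardio Basics — 1 in total.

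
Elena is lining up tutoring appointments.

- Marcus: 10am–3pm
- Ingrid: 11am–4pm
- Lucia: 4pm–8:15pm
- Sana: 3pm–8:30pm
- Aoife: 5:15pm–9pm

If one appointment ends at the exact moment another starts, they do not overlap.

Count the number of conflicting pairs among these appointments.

5

Sorted by start: Marcus, Ingrid, Sana, Lucia, Aoife.
Ingrid starts before Marcus ends → Marcus and Ingrid overlap.
Sana starts exactly when Marcus ends (back-to-back, no overlap), so Marcus has no further overlaps.
Sana starts before Ingrid ends → Ingrid and Sana overlap.
Lucia starts exactly when Ingrid ends (back-to-back, no overlap), so Ingrid has no further overlaps.
Lucia starts before Sana ends → Sana and Lucia overlap.
Aoife starts before Sana ends → Sana and Aoife overlap.
Aoife starts before Lucia ends → Lucia and Aoife overlap.
Overlapping pairs: Aoife & Lucia, Aoife & Sana, Ingrid & Marcus, Ingrid & Sana, Lucia & Sana — 5 in total.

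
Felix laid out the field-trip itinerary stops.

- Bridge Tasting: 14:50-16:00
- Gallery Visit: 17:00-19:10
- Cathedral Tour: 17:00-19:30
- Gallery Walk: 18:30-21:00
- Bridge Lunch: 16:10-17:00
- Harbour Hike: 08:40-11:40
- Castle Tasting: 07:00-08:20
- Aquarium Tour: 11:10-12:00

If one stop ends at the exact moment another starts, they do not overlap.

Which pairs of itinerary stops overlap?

Sorted by start: Castle Tasting, Harbour Hike, Aquarium Tour, Bridge Tasting, Bridge Lunch, Cathedral Tour, Gallery Visit, Gallery Walk.
Harbour Hike starts after Castle Tasting ends, so Castle Tasting has no further overlaps.
Aquarium Tour starts before Harbour Hike ends → Harbour Hike and Aquarium Tour overlap.
Bridge Tasting starts after Harbour Hike ends, so Harbour Hike has no further overlaps.
Bridge Tasting starts after Aquarium Tour ends, so Aquarium Tour has no further overlaps.
Bridge Lunch starts after Bridge Tasting ends, so Bridge Tasting has no further overlaps.
Cathedral Tour starts exactly when Bridge Lunch ends (back-to-back, no overlap), so Bridge Lunch has no further overlaps.
Gallery Visit starts before Cathedral Tour ends → Cathedral Tour and Gallery Visit overlap.
Gallery Walk starts before Cathedral Tour ends → Cathedral Tour and Gallery Walk overlap.
Gallery Walk starts before Gallery Visit ends → Gallery Visit and Gallery Walk overlap.

Aquarium Tour & Harbour Hike, Cathedral Tour & Gallery Visit, Cathedral Tour & Gallery Walk, Gallery Visit & Gallery Walk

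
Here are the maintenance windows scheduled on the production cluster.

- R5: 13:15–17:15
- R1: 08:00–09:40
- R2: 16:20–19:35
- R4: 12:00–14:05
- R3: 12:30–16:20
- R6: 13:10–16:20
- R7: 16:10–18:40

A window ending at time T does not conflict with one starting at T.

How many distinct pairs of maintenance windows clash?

Sorted by start: R1, R4, R3, R6, R5, R7, R2.
R4 starts after R1 ends, so R1 has no further overlaps.
R3 starts before R4 ends → R4 and R3 overlap.
R6 starts before R4 ends → R4 and R6 overlap.
R5 starts before R4 ends → R4 and R5 overlap.
R7 starts after R4 ends, so R4 has no further overlaps.
R6 starts before R3 ends → R3 and R6 overlap.
R5 starts before R3 ends → R3 and R5 overlap.
R7 starts before R3 ends → R3 and R7 overlap.
R2 starts exactly when R3 ends (back-to-back, no overlap).
R5 starts before R6 ends → R6 and R5 overlap.
R7 starts before R6 ends → R6 and R7 overlap.
R2 starts exactly when R6 ends (back-to-back, no overlap).
R7 starts before R5 ends → R5 and R7 overlap.
R2 starts before R5 ends → R5 and R2 overlap.
R2 starts before R7 ends → R7 and R2 overlap.
Overlapping pairs: R2 & R5, R2 & R7, R3 & R4, R3 & R5, R3 & R6, R3 & R7, R4 & R5, R4 & R6, R5 & R6, R5 & R7, R6 & R7 — 11 in total.

11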